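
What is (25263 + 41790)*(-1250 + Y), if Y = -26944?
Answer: -1890492282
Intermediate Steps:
(25263 + 41790)*(-1250 + Y) = (25263 + 41790)*(-1250 - 26944) = 67053*(-28194) = -1890492282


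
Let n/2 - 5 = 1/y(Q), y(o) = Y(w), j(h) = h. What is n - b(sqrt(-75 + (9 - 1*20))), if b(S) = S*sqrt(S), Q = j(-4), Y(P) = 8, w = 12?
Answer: 41/4 - 86**(3/4)*I**(3/2) ≈ 30.219 - 19.969*I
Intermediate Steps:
Q = -4
y(o) = 8
n = 41/4 (n = 10 + 2/8 = 10 + 2*(1/8) = 10 + 1/4 = 41/4 ≈ 10.250)
b(S) = S**(3/2)
n - b(sqrt(-75 + (9 - 1*20))) = 41/4 - (sqrt(-75 + (9 - 1*20)))**(3/2) = 41/4 - (sqrt(-75 + (9 - 20)))**(3/2) = 41/4 - (sqrt(-75 - 11))**(3/2) = 41/4 - (sqrt(-86))**(3/2) = 41/4 - (I*sqrt(86))**(3/2) = 41/4 - 86**(3/4)*I**(3/2)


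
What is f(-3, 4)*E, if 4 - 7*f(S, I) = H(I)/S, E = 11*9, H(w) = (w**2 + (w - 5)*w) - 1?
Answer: 759/7 ≈ 108.43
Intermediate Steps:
H(w) = -1 + w**2 + w*(-5 + w) (H(w) = (w**2 + (-5 + w)*w) - 1 = (w**2 + w*(-5 + w)) - 1 = -1 + w**2 + w*(-5 + w))
E = 99
f(S, I) = 4/7 - (-1 - 5*I + 2*I**2)/(7*S)
f(-3, 4)*E = ((1/7)*(1 - 2*4**2 + 4*(-3) + 5*4)/(-3))*99 = ((1/7)*(-1/3)*(1 - 2*16 - 12 + 20))*99 = ((1/7)*(-1/3)*(1 - 32 - 12 + 20))*99 = ((1/7)*(-1/3)*(-23))*99 = (23/21)*99 = 759/7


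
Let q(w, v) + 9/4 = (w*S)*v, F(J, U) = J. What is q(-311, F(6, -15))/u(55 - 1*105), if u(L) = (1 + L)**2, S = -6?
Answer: 44775/9604 ≈ 4.6621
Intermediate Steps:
q(w, v) = -9/4 - 6*v*w (q(w, v) = -9/4 + (w*(-6))*v = -9/4 + (-6*w)*v = -9/4 - 6*v*w)
q(-311, F(6, -15))/u(55 - 1*105) = (-9/4 - 6*6*(-311))/((1 + (55 - 1*105))**2) = (-9/4 + 11196)/((1 + (55 - 105))**2) = 44775/(4*((1 - 50)**2)) = 44775/(4*((-49)**2)) = (44775/4)/2401 = (44775/4)*(1/2401) = 44775/9604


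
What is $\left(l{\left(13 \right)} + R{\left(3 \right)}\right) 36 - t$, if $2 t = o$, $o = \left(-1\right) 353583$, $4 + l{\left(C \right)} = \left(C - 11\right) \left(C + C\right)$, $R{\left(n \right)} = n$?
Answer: $\frac{357255}{2} \approx 1.7863 \cdot 10^{5}$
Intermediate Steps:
$l{\left(C \right)} = -4 + 2 C \left(-11 + C\right)$ ($l{\left(C \right)} = -4 + \left(C - 11\right) \left(C + C\right) = -4 + \left(-11 + C\right) 2 C = -4 + 2 C \left(-11 + C\right)$)
$o = -353583$
$t = - \frac{353583}{2}$ ($t = \frac{1}{2} \left(-353583\right) = - \frac{353583}{2} \approx -1.7679 \cdot 10^{5}$)
$\left(l{\left(13 \right)} + R{\left(3 \right)}\right) 36 - t = \left(\left(-4 - 286 + 2 \cdot 13^{2}\right) + 3\right) 36 - - \frac{353583}{2} = \left(\left(-4 - 286 + 2 \cdot 169\right) + 3\right) 36 + \frac{353583}{2} = \left(\left(-4 - 286 + 338\right) + 3\right) 36 + \frac{353583}{2} = \left(48 + 3\right) 36 + \frac{353583}{2} = 51 \cdot 36 + \frac{353583}{2} = 1836 + \frac{353583}{2} = \frac{357255}{2}$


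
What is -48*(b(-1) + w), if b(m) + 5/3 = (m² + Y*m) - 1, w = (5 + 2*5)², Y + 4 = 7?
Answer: -10576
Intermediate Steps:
Y = 3 (Y = -4 + 7 = 3)
w = 225 (w = (5 + 10)² = 15² = 225)
b(m) = -8/3 + m² + 3*m (b(m) = -5/3 + ((m² + 3*m) - 1) = -5/3 + (-1 + m² + 3*m) = -8/3 + m² + 3*m)
-48*(b(-1) + w) = -48*((-8/3 + (-1)² + 3*(-1)) + 225) = -48*((-8/3 + 1 - 3) + 225) = -48*(-14/3 + 225) = -48*661/3 = -10576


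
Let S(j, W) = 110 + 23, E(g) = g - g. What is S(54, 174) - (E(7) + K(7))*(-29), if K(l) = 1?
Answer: 162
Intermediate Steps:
E(g) = 0
S(j, W) = 133
S(54, 174) - (E(7) + K(7))*(-29) = 133 - (0 + 1)*(-29) = 133 - (-29) = 133 - 1*(-29) = 133 + 29 = 162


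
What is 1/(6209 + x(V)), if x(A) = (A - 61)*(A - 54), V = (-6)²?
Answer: 1/6659 ≈ 0.00015017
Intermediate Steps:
V = 36
x(A) = (-61 + A)*(-54 + A)
1/(6209 + x(V)) = 1/(6209 + (3294 + 36² - 115*36)) = 1/(6209 + (3294 + 1296 - 4140)) = 1/(6209 + 450) = 1/6659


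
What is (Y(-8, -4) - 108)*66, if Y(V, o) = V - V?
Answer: -7128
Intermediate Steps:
Y(V, o) = 0
(Y(-8, -4) - 108)*66 = (0 - 108)*66 = -108*66 = -7128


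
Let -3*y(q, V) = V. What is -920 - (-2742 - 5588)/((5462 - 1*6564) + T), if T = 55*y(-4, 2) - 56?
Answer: -237305/256 ≈ -926.97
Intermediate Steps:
y(q, V) = -V/3
T = -278/3 (T = 55*(-⅓*2) - 56 = 55*(-⅔) - 56 = -110/3 - 56 = -278/3 ≈ -92.667)
-920 - (-2742 - 5588)/((5462 - 1*6564) + T) = -920 - (-2742 - 5588)/((5462 - 1*6564) - 278/3) = -920 - (-8330)/((5462 - 6564) - 278/3) = -920 - (-8330)/(-1102 - 278/3) = -920 - (-8330)/(-3584/3) = -920 - (-8330)*(-3)/3584 = -920 - 1*1785/256 = -920 - 1785/256 = -237305/256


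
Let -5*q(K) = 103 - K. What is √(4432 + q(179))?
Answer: 2*√27795/5 ≈ 66.687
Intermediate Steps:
q(K) = -103/5 + K/5 (q(K) = -(103 - K)/5 = -103/5 + K/5)
√(4432 + q(179)) = √(4432 + (-103/5 + (⅕)*179)) = √(4432 + (-103/5 + 179/5)) = √(4432 + 76/5) = √(22236/5) = 2*√27795/5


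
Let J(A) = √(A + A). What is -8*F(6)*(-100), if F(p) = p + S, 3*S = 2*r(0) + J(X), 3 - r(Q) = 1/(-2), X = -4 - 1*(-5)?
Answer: 20000/3 + 800*√2/3 ≈ 7043.8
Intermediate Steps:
X = 1 (X = -4 + 5 = 1)
r(Q) = 7/2 (r(Q) = 3 - 1/(-2) = 3 - 1*(-½) = 3 + ½ = 7/2)
J(A) = √2*√A (J(A) = √(2*A) = √2*√A)
S = 7/3 + √2/3 (S = (2*(7/2) + √2*√1)/3 = (7 + √2*1)/3 = (7 + √2)/3 = 7/3 + √2/3 ≈ 2.8047)
F(p) = 7/3 + p + √2/3 (F(p) = p + (7/3 + √2/3) = 7/3 + p + √2/3)
-8*F(6)*(-100) = -8*(7/3 + 6 + √2/3)*(-100) = -8*(25/3 + √2/3)*(-100) = (-200/3 - 8*√2/3)*(-100) = 20000/3 + 800*√2/3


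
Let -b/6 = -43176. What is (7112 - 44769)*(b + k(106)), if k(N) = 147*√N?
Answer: -9755271792 - 5535579*√106 ≈ -9.8123e+9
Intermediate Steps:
b = 259056 (b = -6*(-43176) = 259056)
(7112 - 44769)*(b + k(106)) = (7112 - 44769)*(259056 + 147*√106) = -37657*(259056 + 147*√106) = -9755271792 - 5535579*√106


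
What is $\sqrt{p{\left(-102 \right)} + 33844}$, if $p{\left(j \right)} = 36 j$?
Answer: $2 \sqrt{7543} \approx 173.7$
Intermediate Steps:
$\sqrt{p{\left(-102 \right)} + 33844} = \sqrt{36 \left(-102\right) + 33844} = \sqrt{-3672 + 33844} = \sqrt{30172} = 2 \sqrt{7543}$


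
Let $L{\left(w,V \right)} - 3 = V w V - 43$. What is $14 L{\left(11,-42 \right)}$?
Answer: $271096$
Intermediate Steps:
$L{\left(w,V \right)} = -40 + w V^{2}$ ($L{\left(w,V \right)} = 3 + \left(V w V - 43\right) = 3 + \left(w V^{2} - 43\right) = 3 + \left(-43 + w V^{2}\right) = -40 + w V^{2}$)
$14 L{\left(11,-42 \right)} = 14 \left(-40 + 11 \left(-42\right)^{2}\right) = 14 \left(-40 + 11 \cdot 1764\right) = 14 \left(-40 + 19404\right) = 14 \cdot 19364 = 271096$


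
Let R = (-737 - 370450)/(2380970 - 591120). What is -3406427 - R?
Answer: -6096992994763/1789850 ≈ -3.4064e+6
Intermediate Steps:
R = -371187/1789850 ≈ -0.20738
-3406427 - R = -3406427 - 1*(-371187/1789850) = -3406427 + 371187/1789850 = -6096992994763/1789850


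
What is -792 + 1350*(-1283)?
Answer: -1732842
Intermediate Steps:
-792 + 1350*(-1283) = -792 - 1732050 = -1732842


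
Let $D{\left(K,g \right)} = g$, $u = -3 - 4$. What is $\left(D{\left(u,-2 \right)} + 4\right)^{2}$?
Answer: $4$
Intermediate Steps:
$u = -7$ ($u = -3 - 4 = -7$)
$\left(D{\left(u,-2 \right)} + 4\right)^{2} = \left(-2 + 4\right)^{2} = 2^{2} = 4$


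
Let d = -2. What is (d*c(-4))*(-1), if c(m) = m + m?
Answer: -16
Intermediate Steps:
c(m) = 2*m
(d*c(-4))*(-1) = -4*(-4)*(-1) = -2*(-8)*(-1) = 16*(-1) = -16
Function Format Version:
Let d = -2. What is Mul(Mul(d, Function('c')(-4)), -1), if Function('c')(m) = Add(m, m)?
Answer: -16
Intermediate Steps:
Function('c')(m) = Mul(2, m)
Mul(Mul(d, Function('c')(-4)), -1) = Mul(Mul(-2, Mul(2, -4)), -1) = Mul(Mul(-2, -8), -1) = Mul(16, -1) = -16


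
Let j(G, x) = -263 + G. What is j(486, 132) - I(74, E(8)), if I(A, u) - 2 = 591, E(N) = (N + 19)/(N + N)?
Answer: -370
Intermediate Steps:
E(N) = (19 + N)/(2*N) (E(N) = (19 + N)/((2*N)) = (19 + N)*(1/(2*N)) = (19 + N)/(2*N))
I(A, u) = 593 (I(A, u) = 2 + 591 = 593)
j(486, 132) - I(74, E(8)) = (-263 + 486) - 1*593 = 223 - 593 = -370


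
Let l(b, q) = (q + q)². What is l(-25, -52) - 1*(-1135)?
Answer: 11951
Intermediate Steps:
l(b, q) = 4*q² (l(b, q) = (2*q)² = 4*q²)
l(-25, -52) - 1*(-1135) = 4*(-52)² - 1*(-1135) = 4*2704 + 1135 = 10816 + 1135 = 11951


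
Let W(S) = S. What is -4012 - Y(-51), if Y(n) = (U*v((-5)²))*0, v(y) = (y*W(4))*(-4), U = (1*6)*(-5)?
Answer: -4012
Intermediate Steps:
U = -30 (U = 6*(-5) = -30)
v(y) = -16*y (v(y) = (y*4)*(-4) = (4*y)*(-4) = -16*y)
Y(n) = 0 (Y(n) = -(-480)*(-5)²*0 = -(-480)*25*0 = -30*(-400)*0 = 12000*0 = 0)
-4012 - Y(-51) = -4012 - 1*0 = -4012 + 0 = -4012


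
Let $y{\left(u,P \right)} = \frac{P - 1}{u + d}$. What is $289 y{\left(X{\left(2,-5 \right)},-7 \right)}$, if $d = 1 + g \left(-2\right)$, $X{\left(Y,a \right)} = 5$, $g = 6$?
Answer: $\frac{1156}{3} \approx 385.33$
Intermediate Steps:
$d = -11$ ($d = 1 + 6 \left(-2\right) = 1 - 12 = -11$)
$y{\left(u,P \right)} = \frac{-1 + P}{-11 + u}$ ($y{\left(u,P \right)} = \frac{P - 1}{u - 11} = \frac{-1 + P}{-11 + u}$)
$289 y{\left(X{\left(2,-5 \right)},-7 \right)} = 289 \frac{-1 - 7}{-11 + 5} = 289 \frac{1}{-6} \left(-8\right) = 289 \left(\left(- \frac{1}{6}\right) \left(-8\right)\right) = 289 \cdot \frac{4}{3} = \frac{1156}{3}$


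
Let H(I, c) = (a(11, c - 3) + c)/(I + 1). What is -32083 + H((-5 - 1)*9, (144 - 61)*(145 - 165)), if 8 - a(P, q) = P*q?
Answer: -1717040/53 ≈ -32397.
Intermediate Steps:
a(P, q) = 8 - P*q
H(I, c) = (41 - 10*c)/(1 + I) (H(I, c) = ((8 - 1*11*(c - 3)) + c)/(I + 1) = ((8 - 1*11*(-3 + c)) + c)/(1 + I) = ((8 + (33 - 11*c)) + c)/(1 + I) = ((41 - 11*c) + c)/(1 + I) = (41 - 10*c)/(1 + I))
-32083 + H((-5 - 1)*9, (144 - 61)*(145 - 165)) = -32083 + (41 - 10*(144 - 61)*(145 - 165))/(1 + (-5 - 1)*9) = -32083 + (41 - 830*(-20))/(1 - 6*9) = -32083 + (41 - 10*(-1660))/(1 - 54) = -32083 + (41 + 16600)/(-53) = -32083 - 1/53*16641 = -32083 - 16641/53 = -1717040/53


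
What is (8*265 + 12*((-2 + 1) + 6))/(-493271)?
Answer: -2180/493271 ≈ -0.0044195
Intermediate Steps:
(8*265 + 12*((-2 + 1) + 6))/(-493271) = (2120 + 12*(-1 + 6))*(-1/493271) = (2120 + 12*5)*(-1/493271) = (2120 + 60)*(-1/493271) = 2180*(-1/493271) = -2180/493271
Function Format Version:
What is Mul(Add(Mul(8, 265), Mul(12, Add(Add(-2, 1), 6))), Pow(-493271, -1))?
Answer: Rational(-2180, 493271) ≈ -0.0044195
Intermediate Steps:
Mul(Add(Mul(8, 265), Mul(12, Add(Add(-2, 1), 6))), Pow(-493271, -1)) = Mul(Add(2120, Mul(12, Add(-1, 6))), Rational(-1, 493271)) = Mul(Add(2120, Mul(12, 5)), Rational(-1, 493271)) = Mul(Add(2120, 60), Rational(-1, 493271)) = Mul(2180, Rational(-1, 493271)) = Rational(-2180, 493271)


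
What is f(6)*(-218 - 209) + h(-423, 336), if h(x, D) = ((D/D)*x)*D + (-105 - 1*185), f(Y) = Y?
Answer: -144980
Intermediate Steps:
h(x, D) = -290 + D*x (h(x, D) = (1*x)*D + (-105 - 185) = x*D - 290 = D*x - 290 = -290 + D*x)
f(6)*(-218 - 209) + h(-423, 336) = 6*(-218 - 209) + (-290 + 336*(-423)) = 6*(-427) + (-290 - 142128) = -2562 - 142418 = -144980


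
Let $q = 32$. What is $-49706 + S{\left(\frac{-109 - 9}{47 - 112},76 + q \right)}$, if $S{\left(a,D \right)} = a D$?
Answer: $- \frac{3218146}{65} \approx -49510.0$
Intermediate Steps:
$S{\left(a,D \right)} = D a$
$-49706 + S{\left(\frac{-109 - 9}{47 - 112},76 + q \right)} = -49706 + \left(76 + 32\right) \frac{-109 - 9}{47 - 112} = -49706 + 108 \left(- \frac{118}{-65}\right) = -49706 + 108 \left(\left(-118\right) \left(- \frac{1}{65}\right)\right) = -49706 + 108 \cdot \frac{118}{65} = -49706 + \frac{12744}{65} = - \frac{3218146}{65}$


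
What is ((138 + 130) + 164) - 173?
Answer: 259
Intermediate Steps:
((138 + 130) + 164) - 173 = (268 + 164) - 173 = 432 - 173 = 259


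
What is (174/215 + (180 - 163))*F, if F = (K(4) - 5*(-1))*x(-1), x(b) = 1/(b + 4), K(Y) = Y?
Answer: 11487/215 ≈ 53.428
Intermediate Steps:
x(b) = 1/(4 + b)
F = 3 (F = (4 - 5*(-1))/(4 - 1) = (4 + 5)/3 = 9*(⅓) = 3)
(174/215 + (180 - 163))*F = (174/215 + (180 - 163))*3 = (174*(1/215) + 17)*3 = (174/215 + 17)*3 = (3829/215)*3 = 11487/215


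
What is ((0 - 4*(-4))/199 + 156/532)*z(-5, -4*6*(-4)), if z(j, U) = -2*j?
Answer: 98890/26467 ≈ 3.7364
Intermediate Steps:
((0 - 4*(-4))/199 + 156/532)*z(-5, -4*6*(-4)) = ((0 - 4*(-4))/199 + 156/532)*(-2*(-5)) = ((0 + 16)*(1/199) + 156*(1/532))*10 = (16*(1/199) + 39/133)*10 = (16/199 + 39/133)*10 = (9889/26467)*10 = 98890/26467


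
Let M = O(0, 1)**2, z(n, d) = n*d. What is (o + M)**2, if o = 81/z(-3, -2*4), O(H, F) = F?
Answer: 1225/64 ≈ 19.141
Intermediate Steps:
z(n, d) = d*n
M = 1 (M = 1**2 = 1)
o = 27/8 (o = 81/((-2*4*(-3))) = 81/((-8*(-3))) = 81/24 = 81*(1/24) = 27/8 ≈ 3.3750)
(o + M)**2 = (27/8 + 1)**2 = (35/8)**2 = 1225/64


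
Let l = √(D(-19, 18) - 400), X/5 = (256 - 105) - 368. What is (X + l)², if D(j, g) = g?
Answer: (1085 - I*√382)² ≈ 1.1768e+6 - 42412.0*I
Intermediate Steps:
X = -1085 (X = 5*((256 - 105) - 368) = 5*(151 - 368) = 5*(-217) = -1085)
l = I*√382 (l = √(18 - 400) = √(-382) = I*√382 ≈ 19.545*I)
(X + l)² = (-1085 + I*√382)²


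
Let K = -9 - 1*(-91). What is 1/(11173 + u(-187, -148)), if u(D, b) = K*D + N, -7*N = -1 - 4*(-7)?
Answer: -7/29154 ≈ -0.00024010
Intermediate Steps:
K = 82 (K = -9 + 91 = 82)
N = -27/7 (N = -(-1 - 4*(-7))/7 = -(-1 + 28)/7 = -1/7*27 = -27/7 ≈ -3.8571)
u(D, b) = -27/7 + 82*D (u(D, b) = 82*D - 27/7 = -27/7 + 82*D)
1/(11173 + u(-187, -148)) = 1/(11173 + (-27/7 + 82*(-187))) = 1/(11173 + (-27/7 - 15334)) = 1/(11173 - 107365/7) = 1/(-29154/7) = -7/29154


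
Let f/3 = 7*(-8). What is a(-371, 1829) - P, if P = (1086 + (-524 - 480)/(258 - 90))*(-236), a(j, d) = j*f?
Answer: 6661486/21 ≈ 3.1721e+5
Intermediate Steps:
f = -168 (f = 3*(7*(-8)) = 3*(-56) = -168)
a(j, d) = -168*j (a(j, d) = j*(-168) = -168*j)
P = -5352598/21 (P = (1086 - 1004/168)*(-236) = (1086 - 1004*1/168)*(-236) = (1086 - 251/42)*(-236) = (45361/42)*(-236) = -5352598/21 ≈ -2.5489e+5)
a(-371, 1829) - P = -168*(-371) - 1*(-5352598/21) = 62328 + 5352598/21 = 6661486/21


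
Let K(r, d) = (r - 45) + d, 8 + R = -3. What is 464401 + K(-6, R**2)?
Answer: 464471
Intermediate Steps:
R = -11 (R = -8 - 3 = -11)
K(r, d) = -45 + d + r (K(r, d) = (-45 + r) + d = -45 + d + r)
464401 + K(-6, R**2) = 464401 + (-45 + (-11)**2 - 6) = 464401 + (-45 + 121 - 6) = 464401 + 70 = 464471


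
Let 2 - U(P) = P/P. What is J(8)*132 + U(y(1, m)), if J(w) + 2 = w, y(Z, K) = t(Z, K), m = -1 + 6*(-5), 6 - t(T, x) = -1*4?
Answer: 793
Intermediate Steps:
t(T, x) = 10 (t(T, x) = 6 - (-1)*4 = 6 - 1*(-4) = 6 + 4 = 10)
m = -31 (m = -1 - 30 = -31)
y(Z, K) = 10
U(P) = 1 (U(P) = 2 - P/P = 2 - 1*1 = 2 - 1 = 1)
J(w) = -2 + w
J(8)*132 + U(y(1, m)) = (-2 + 8)*132 + 1 = 6*132 + 1 = 792 + 1 = 793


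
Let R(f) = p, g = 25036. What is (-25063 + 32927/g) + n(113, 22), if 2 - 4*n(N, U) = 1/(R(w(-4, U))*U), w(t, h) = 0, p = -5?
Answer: -6274317661/250360 ≈ -25061.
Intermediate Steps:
R(f) = -5
n(N, U) = ½ + 1/(20*U) (n(N, U) = ½ - (-1/(5*U))/4 = ½ - (-1)/(20*U) = ½ + 1/(20*U))
(-25063 + 32927/g) + n(113, 22) = (-25063 + 32927/25036) + (1/20)*(1 + 10*22)/22 = (-25063 + 32927*(1/25036)) + (1/20)*(1/22)*(1 + 220) = (-25063 + 32927/25036) + (1/20)*(1/22)*221 = -627444341/25036 + 221/440 = -6274317661/250360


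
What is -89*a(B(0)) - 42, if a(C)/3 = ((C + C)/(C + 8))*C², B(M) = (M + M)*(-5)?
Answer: -42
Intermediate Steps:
B(M) = -10*M (B(M) = (2*M)*(-5) = -10*M)
a(C) = 6*C³/(8 + C) (a(C) = 3*(((C + C)/(C + 8))*C²) = 3*(((2*C)/(8 + C))*C²) = 3*((2*C/(8 + C))*C²) = 3*(2*C³/(8 + C)) = 6*C³/(8 + C))
-89*a(B(0)) - 42 = -534*(-10*0)³/(8 - 10*0) - 42 = -534*0³/(8 + 0) - 42 = -534*0/8 - 42 = -89*0 - 42 = 0 - 42 = -42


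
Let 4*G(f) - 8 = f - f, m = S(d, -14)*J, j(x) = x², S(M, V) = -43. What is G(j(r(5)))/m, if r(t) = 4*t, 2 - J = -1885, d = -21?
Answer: -2/81141 ≈ -2.4648e-5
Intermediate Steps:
J = 1887 (J = 2 - 1*(-1885) = 2 + 1885 = 1887)
m = -81141 (m = -43*1887 = -81141)
G(f) = 2 (G(f) = 2 + (f - f)/4 = 2 + (¼)*0 = 2 + 0 = 2)
G(j(r(5)))/m = 2/(-81141) = 2*(-1/81141) = -2/81141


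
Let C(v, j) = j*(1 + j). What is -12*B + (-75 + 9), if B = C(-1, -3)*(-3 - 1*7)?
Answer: 654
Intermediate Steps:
B = -60 (B = (-3*(1 - 3))*(-3 - 1*7) = (-3*(-2))*(-3 - 7) = 6*(-10) = -60)
-12*B + (-75 + 9) = -12*(-60) + (-75 + 9) = 720 - 66 = 654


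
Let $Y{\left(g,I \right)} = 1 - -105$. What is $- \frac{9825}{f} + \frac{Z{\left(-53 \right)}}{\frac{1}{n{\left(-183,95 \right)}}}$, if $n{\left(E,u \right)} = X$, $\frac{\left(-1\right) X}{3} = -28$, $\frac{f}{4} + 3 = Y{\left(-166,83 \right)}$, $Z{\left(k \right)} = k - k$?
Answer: $- \frac{9825}{412} \approx -23.847$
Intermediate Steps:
$Z{\left(k \right)} = 0$
$Y{\left(g,I \right)} = 106$ ($Y{\left(g,I \right)} = 1 + 105 = 106$)
$f = 412$ ($f = -12 + 4 \cdot 106 = -12 + 424 = 412$)
$X = 84$ ($X = \left(-3\right) \left(-28\right) = 84$)
$n{\left(E,u \right)} = 84$
$- \frac{9825}{f} + \frac{Z{\left(-53 \right)}}{\frac{1}{n{\left(-183,95 \right)}}} = - \frac{9825}{412} + \frac{0}{\frac{1}{84}} = \left(-9825\right) \frac{1}{412} + 0 \frac{1}{\frac{1}{84}} = - \frac{9825}{412} + 0 \cdot 84 = - \frac{9825}{412} + 0 = - \frac{9825}{412}$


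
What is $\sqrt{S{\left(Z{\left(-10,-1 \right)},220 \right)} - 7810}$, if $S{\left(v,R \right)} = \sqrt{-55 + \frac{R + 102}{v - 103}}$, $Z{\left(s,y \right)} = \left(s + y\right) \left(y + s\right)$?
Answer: $\frac{\sqrt{-70290 + 3 i \sqrt{334}}}{3} \approx 0.034466 + 88.374 i$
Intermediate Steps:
$Z{\left(s,y \right)} = \left(s + y\right)^{2}$ ($Z{\left(s,y \right)} = \left(s + y\right) \left(s + y\right) = \left(s + y\right)^{2}$)
$S{\left(v,R \right)} = \sqrt{-55 + \frac{102 + R}{-103 + v}}$
$\sqrt{S{\left(Z{\left(-10,-1 \right)},220 \right)} - 7810} = \sqrt{\sqrt{\frac{5767 + 220 - 55 \left(-10 - 1\right)^{2}}{-103 + \left(-10 - 1\right)^{2}}} - 7810} = \sqrt{\sqrt{\frac{5767 + 220 - 55 \left(-11\right)^{2}}{-103 + \left(-11\right)^{2}}} - 7810} = \sqrt{\sqrt{\frac{5767 + 220 - 6655}{-103 + 121}} - 7810} = \sqrt{\sqrt{\frac{5767 + 220 - 6655}{18}} - 7810} = \sqrt{\sqrt{\frac{1}{18} \left(-668\right)} - 7810} = \sqrt{\sqrt{- \frac{334}{9}} - 7810} = \sqrt{\frac{i \sqrt{334}}{3} - 7810} = \sqrt{-7810 + \frac{i \sqrt{334}}{3}}$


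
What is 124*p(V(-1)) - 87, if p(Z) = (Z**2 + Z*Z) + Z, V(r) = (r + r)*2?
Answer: 3385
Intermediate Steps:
V(r) = 4*r (V(r) = (2*r)*2 = 4*r)
p(Z) = Z + 2*Z**2 (p(Z) = (Z**2 + Z**2) + Z = 2*Z**2 + Z = Z + 2*Z**2)
124*p(V(-1)) - 87 = 124*((4*(-1))*(1 + 2*(4*(-1)))) - 87 = 124*(-4*(1 + 2*(-4))) - 87 = 124*(-4*(1 - 8)) - 87 = 124*(-4*(-7)) - 87 = 124*28 - 87 = 3472 - 87 = 3385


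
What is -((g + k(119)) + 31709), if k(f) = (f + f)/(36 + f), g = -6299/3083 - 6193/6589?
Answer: -9076005799711/286241135 ≈ -31708.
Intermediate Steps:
g = -5508830/1846717 (g = -6299*1/3083 - 6193*1/6589 = -6299/3083 - 563/599 = -5508830/1846717 ≈ -2.9830)
k(f) = 2*f/(36 + f) (k(f) = (2*f)/(36 + f) = 2*f/(36 + f))
-((g + k(119)) + 31709) = -((-5508830/1846717 + 2*119/(36 + 119)) + 31709) = -((-5508830/1846717 + 2*119/155) + 31709) = -((-5508830/1846717 + 2*119*(1/155)) + 31709) = -((-5508830/1846717 + 238/155) + 31709) = -(-414350004/286241135 + 31709) = -1*9076005799711/286241135 = -9076005799711/286241135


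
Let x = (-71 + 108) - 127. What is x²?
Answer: 8100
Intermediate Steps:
x = -90 (x = 37 - 127 = -90)
x² = (-90)² = 8100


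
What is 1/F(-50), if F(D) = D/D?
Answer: 1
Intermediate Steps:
F(D) = 1
1/F(-50) = 1/1 = 1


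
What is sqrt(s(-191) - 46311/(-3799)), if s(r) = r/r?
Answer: sqrt(190367890)/3799 ≈ 3.6318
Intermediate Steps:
s(r) = 1
sqrt(s(-191) - 46311/(-3799)) = sqrt(1 - 46311/(-3799)) = sqrt(1 - 46311*(-1/3799)) = sqrt(1 + 46311/3799) = sqrt(50110/3799) = sqrt(190367890)/3799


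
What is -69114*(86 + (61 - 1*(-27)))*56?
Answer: -673446816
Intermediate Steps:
-69114*(86 + (61 - 1*(-27)))*56 = -69114*(86 + (61 + 27))*56 = -69114*(86 + 88)*56 = -69114*174*56 = -69114/(1/9744) = -69114/1/9744 = -69114*9744 = -673446816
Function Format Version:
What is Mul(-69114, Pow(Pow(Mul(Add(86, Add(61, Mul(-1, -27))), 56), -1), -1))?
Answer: -673446816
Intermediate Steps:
Mul(-69114, Pow(Pow(Mul(Add(86, Add(61, Mul(-1, -27))), 56), -1), -1)) = Mul(-69114, Pow(Pow(Mul(Add(86, Add(61, 27)), 56), -1), -1)) = Mul(-69114, Pow(Pow(Mul(Add(86, 88), 56), -1), -1)) = Mul(-69114, Pow(Pow(Mul(174, 56), -1), -1)) = Mul(-69114, Pow(Pow(9744, -1), -1)) = Mul(-69114, Pow(Rational(1, 9744), -1)) = Mul(-69114, 9744) = -673446816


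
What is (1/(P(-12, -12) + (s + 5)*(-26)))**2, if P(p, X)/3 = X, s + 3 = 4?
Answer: 1/36864 ≈ 2.7127e-5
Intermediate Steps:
s = 1 (s = -3 + 4 = 1)
P(p, X) = 3*X
(1/(P(-12, -12) + (s + 5)*(-26)))**2 = (1/(3*(-12) + (1 + 5)*(-26)))**2 = (1/(-36 + 6*(-26)))**2 = (1/(-36 - 156))**2 = (1/(-192))**2 = (-1/192)**2 = 1/36864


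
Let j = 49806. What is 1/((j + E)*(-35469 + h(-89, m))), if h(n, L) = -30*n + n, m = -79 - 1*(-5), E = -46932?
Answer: -1/94520112 ≈ -1.0580e-8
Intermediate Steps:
m = -74 (m = -79 + 5 = -74)
h(n, L) = -29*n
1/((j + E)*(-35469 + h(-89, m))) = 1/((49806 - 46932)*(-35469 - 29*(-89))) = 1/(2874*(-35469 + 2581)) = 1/(2874*(-32888)) = 1/(-94520112) = -1/94520112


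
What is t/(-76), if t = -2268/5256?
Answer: 63/11096 ≈ 0.0056777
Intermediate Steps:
t = -63/146 (t = -2268*1/5256 = -63/146 ≈ -0.43151)
t/(-76) = -63/146/(-76) = -63/146*(-1/76) = 63/11096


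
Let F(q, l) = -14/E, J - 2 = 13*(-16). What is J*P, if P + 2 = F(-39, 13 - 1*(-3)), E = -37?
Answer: 12360/37 ≈ 334.05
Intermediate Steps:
J = -206 (J = 2 + 13*(-16) = 2 - 208 = -206)
F(q, l) = 14/37 (F(q, l) = -14/(-37) = -14*(-1/37) = 14/37)
P = -60/37 (P = -2 + 14/37 = -60/37 ≈ -1.6216)
J*P = -206*(-60/37) = 12360/37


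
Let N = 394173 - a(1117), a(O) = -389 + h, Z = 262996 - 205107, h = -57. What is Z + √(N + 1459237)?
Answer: 57889 + 12*√12874 ≈ 59251.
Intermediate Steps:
Z = 57889
a(O) = -446 (a(O) = -389 - 57 = -446)
N = 394619 (N = 394173 - 1*(-446) = 394173 + 446 = 394619)
Z + √(N + 1459237) = 57889 + √(394619 + 1459237) = 57889 + √1853856 = 57889 + 12*√12874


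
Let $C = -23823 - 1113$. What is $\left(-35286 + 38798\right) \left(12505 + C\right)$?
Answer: $-43657672$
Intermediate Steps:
$C = -24936$ ($C = -23823 - 1113 = -24936$)
$\left(-35286 + 38798\right) \left(12505 + C\right) = \left(-35286 + 38798\right) \left(12505 - 24936\right) = 3512 \left(-12431\right) = -43657672$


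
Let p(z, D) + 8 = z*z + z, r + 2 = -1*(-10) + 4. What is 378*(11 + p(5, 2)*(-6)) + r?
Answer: -45726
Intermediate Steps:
r = 12 (r = -2 + (-1*(-10) + 4) = -2 + (10 + 4) = -2 + 14 = 12)
p(z, D) = -8 + z + z² (p(z, D) = -8 + (z*z + z) = -8 + (z² + z) = -8 + (z + z²) = -8 + z + z²)
378*(11 + p(5, 2)*(-6)) + r = 378*(11 + (-8 + 5 + 5²)*(-6)) + 12 = 378*(11 + (-8 + 5 + 25)*(-6)) + 12 = 378*(11 + 22*(-6)) + 12 = 378*(11 - 132) + 12 = 378*(-121) + 12 = -45738 + 12 = -45726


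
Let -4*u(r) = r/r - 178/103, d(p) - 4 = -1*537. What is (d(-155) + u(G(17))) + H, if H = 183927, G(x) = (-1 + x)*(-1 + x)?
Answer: 75558403/412 ≈ 1.8339e+5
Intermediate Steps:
d(p) = -533 (d(p) = 4 - 1*537 = 4 - 537 = -533)
G(x) = (-1 + x)²
u(r) = 75/412 (u(r) = -(r/r - 178/103)/4 = -(1 - 178*1/103)/4 = -(1 - 178/103)/4 = -¼*(-75/103) = 75/412)
(d(-155) + u(G(17))) + H = (-533 + 75/412) + 183927 = -219521/412 + 183927 = 75558403/412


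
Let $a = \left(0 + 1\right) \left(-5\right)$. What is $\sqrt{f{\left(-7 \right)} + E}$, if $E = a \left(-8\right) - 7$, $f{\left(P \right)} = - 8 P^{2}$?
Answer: $i \sqrt{359} \approx 18.947 i$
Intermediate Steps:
$a = -5$ ($a = 1 \left(-5\right) = -5$)
$E = 33$ ($E = \left(-5\right) \left(-8\right) - 7 = 40 - 7 = 33$)
$\sqrt{f{\left(-7 \right)} + E} = \sqrt{- 8 \left(-7\right)^{2} + 33} = \sqrt{\left(-8\right) 49 + 33} = \sqrt{-392 + 33} = \sqrt{-359} = i \sqrt{359}$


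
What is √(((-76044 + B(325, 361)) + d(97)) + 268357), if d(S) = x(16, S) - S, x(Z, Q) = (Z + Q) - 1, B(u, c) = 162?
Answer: √192490 ≈ 438.74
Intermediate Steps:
x(Z, Q) = -1 + Q + Z (x(Z, Q) = (Q + Z) - 1 = -1 + Q + Z)
d(S) = 15 (d(S) = (-1 + S + 16) - S = (15 + S) - S = 15)
√(((-76044 + B(325, 361)) + d(97)) + 268357) = √(((-76044 + 162) + 15) + 268357) = √((-75882 + 15) + 268357) = √(-75867 + 268357) = √192490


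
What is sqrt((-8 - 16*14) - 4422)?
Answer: I*sqrt(4654) ≈ 68.22*I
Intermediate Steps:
sqrt((-8 - 16*14) - 4422) = sqrt((-8 - 224) - 4422) = sqrt(-232 - 4422) = sqrt(-4654) = I*sqrt(4654)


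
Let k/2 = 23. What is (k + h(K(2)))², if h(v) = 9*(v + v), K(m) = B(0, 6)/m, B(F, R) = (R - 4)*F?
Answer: 2116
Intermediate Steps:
k = 46 (k = 2*23 = 46)
B(F, R) = F*(-4 + R) (B(F, R) = (-4 + R)*F = F*(-4 + R))
K(m) = 0 (K(m) = (0*(-4 + 6))/m = (0*2)/m = 0/m = 0)
h(v) = 18*v (h(v) = 9*(2*v) = 18*v)
(k + h(K(2)))² = (46 + 18*0)² = (46 + 0)² = 46² = 2116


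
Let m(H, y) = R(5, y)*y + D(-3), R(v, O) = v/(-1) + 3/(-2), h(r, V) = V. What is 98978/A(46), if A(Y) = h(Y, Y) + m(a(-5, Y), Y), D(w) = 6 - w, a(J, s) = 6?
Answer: -49489/122 ≈ -405.65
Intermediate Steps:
R(v, O) = -3/2 - v (R(v, O) = v*(-1) + 3*(-1/2) = -v - 3/2 = -3/2 - v)
m(H, y) = 9 - 13*y/2 (m(H, y) = (-3/2 - 1*5)*y + (6 - 1*(-3)) = (-3/2 - 5)*y + (6 + 3) = -13*y/2 + 9 = 9 - 13*y/2)
A(Y) = 9 - 11*Y/2 (A(Y) = Y + (9 - 13*Y/2) = 9 - 11*Y/2)
98978/A(46) = 98978/(9 - 11/2*46) = 98978/(9 - 253) = 98978/(-244) = 98978*(-1/244) = -49489/122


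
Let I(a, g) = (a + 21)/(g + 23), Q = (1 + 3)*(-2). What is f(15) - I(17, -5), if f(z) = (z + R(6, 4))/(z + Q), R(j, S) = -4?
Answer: -34/63 ≈ -0.53968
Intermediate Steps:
Q = -8 (Q = 4*(-2) = -8)
I(a, g) = (21 + a)/(23 + g)
f(z) = (-4 + z)/(-8 + z) (f(z) = (z - 4)/(z - 8) = (-4 + z)/(-8 + z))
f(15) - I(17, -5) = (-4 + 15)/(-8 + 15) - (21 + 17)/(23 - 5) = 11/7 - 38/18 = (⅐)*11 - 38/18 = 11/7 - 1*19/9 = 11/7 - 19/9 = -34/63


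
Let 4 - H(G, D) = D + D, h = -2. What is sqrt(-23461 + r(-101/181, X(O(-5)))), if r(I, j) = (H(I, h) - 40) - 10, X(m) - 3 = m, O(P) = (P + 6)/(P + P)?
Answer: I*sqrt(23503) ≈ 153.31*I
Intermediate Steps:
H(G, D) = 4 - 2*D (H(G, D) = 4 - (D + D) = 4 - 2*D)
O(P) = (6 + P)/(2*P) (O(P) = (6 + P)/((2*P)) = (6 + P)*(1/(2*P)) = (6 + P)/(2*P))
X(m) = 3 + m
r(I, j) = -42 (r(I, j) = ((4 - 2*(-2)) - 40) - 10 = ((4 + 4) - 40) - 10 = (8 - 40) - 10 = -32 - 10 = -42)
sqrt(-23461 + r(-101/181, X(O(-5)))) = sqrt(-23461 - 42) = sqrt(-23503) = I*sqrt(23503)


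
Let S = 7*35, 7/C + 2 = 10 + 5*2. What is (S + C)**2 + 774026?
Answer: 270294313/324 ≈ 8.3424e+5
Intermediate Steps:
C = 7/18 (C = 7/(-2 + (10 + 5*2)) = 7/(-2 + (10 + 10)) = 7/(-2 + 20) = 7/18 ≈ 0.38889)
S = 245
(S + C)**2 + 774026 = (245 + 7/18)**2 + 774026 = (4417/18)**2 + 774026 = 19509889/324 + 774026 = 270294313/324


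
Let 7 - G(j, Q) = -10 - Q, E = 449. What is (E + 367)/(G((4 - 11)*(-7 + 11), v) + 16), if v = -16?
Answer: 48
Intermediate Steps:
G(j, Q) = 17 + Q (G(j, Q) = 7 - (-10 - Q) = 7 + (10 + Q) = 17 + Q)
(E + 367)/(G((4 - 11)*(-7 + 11), v) + 16) = (449 + 367)/((17 - 16) + 16) = 816/(1 + 16) = 816/17 = 816*(1/17) = 48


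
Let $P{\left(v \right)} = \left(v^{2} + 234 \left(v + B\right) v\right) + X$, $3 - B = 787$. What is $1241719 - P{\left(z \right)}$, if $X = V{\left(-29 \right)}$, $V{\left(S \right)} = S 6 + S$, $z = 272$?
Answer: $33755714$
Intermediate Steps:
$B = -784$ ($B = 3 - 787 = -784$)
$V{\left(S \right)} = 7 S$ ($V{\left(S \right)} = 6 S + S = 7 S$)
$X = -203$ ($X = 7 \left(-29\right) = -203$)
$P{\left(v \right)} = -203 + v^{2} + v \left(-183456 + 234 v\right)$ ($P{\left(v \right)} = \left(v^{2} + 234 \left(v - 784\right) v\right) - 203 = \left(v^{2} + 234 \left(-784 + v\right) v\right) - 203 = \left(v^{2} + \left(-183456 + 234 v\right) v\right) - 203 = \left(v^{2} + v \left(-183456 + 234 v\right)\right) - 203 = -203 + v^{2} + v \left(-183456 + 234 v\right)$)
$1241719 - P{\left(z \right)} = 1241719 - \left(-203 - 49900032 + 235 \cdot 272^{2}\right) = 1241719 - \left(-203 - 49900032 + 235 \cdot 73984\right) = 1241719 - \left(-203 - 49900032 + 17386240\right) = 1241719 - -32513995 = 1241719 + 32513995 = 33755714$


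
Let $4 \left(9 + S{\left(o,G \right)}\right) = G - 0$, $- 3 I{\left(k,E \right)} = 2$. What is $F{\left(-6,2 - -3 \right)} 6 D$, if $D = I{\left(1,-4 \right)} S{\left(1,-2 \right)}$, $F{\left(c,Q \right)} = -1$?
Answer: $-38$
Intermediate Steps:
$I{\left(k,E \right)} = - \frac{2}{3}$ ($I{\left(k,E \right)} = \left(- \frac{1}{3}\right) 2 = - \frac{2}{3}$)
$S{\left(o,G \right)} = -9 + \frac{G}{4}$ ($S{\left(o,G \right)} = -9 + \frac{G - 0}{4} = -9 + \frac{G + 0}{4} = -9 + \frac{G}{4}$)
$D = \frac{19}{3}$ ($D = - \frac{2 \left(-9 + \frac{1}{4} \left(-2\right)\right)}{3} = - \frac{2 \left(-9 - \frac{1}{2}\right)}{3} = \left(- \frac{2}{3}\right) \left(- \frac{19}{2}\right) = \frac{19}{3} \approx 6.3333$)
$F{\left(-6,2 - -3 \right)} 6 D = \left(-1\right) 6 \cdot \frac{19}{3} = \left(-6\right) \frac{19}{3} = -38$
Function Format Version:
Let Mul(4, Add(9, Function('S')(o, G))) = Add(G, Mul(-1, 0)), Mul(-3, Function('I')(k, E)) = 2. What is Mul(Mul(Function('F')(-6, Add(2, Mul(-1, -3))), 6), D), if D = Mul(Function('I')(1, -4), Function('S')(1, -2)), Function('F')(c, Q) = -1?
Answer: -38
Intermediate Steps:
Function('I')(k, E) = Rational(-2, 3) (Function('I')(k, E) = Mul(Rational(-1, 3), 2) = Rational(-2, 3))
Function('S')(o, G) = Add(-9, Mul(Rational(1, 4), G)) (Function('S')(o, G) = Add(-9, Mul(Rational(1, 4), Add(G, Mul(-1, 0)))) = Add(-9, Mul(Rational(1, 4), Add(G, 0))) = Add(-9, Mul(Rational(1, 4), G)))
D = Rational(19, 3) (D = Mul(Rational(-2, 3), Add(-9, Mul(Rational(1, 4), -2))) = Mul(Rational(-2, 3), Add(-9, Rational(-1, 2))) = Mul(Rational(-2, 3), Rational(-19, 2)) = Rational(19, 3) ≈ 6.3333)
Mul(Mul(Function('F')(-6, Add(2, Mul(-1, -3))), 6), D) = Mul(Mul(-1, 6), Rational(19, 3)) = Mul(-6, Rational(19, 3)) = -38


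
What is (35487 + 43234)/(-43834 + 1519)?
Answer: -78721/42315 ≈ -1.8604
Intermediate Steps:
(35487 + 43234)/(-43834 + 1519) = 78721/(-42315) = 78721*(-1/42315) = -78721/42315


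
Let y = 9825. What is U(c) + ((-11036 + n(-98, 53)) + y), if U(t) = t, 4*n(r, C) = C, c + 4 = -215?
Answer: -5667/4 ≈ -1416.8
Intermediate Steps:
c = -219 (c = -4 - 215 = -219)
n(r, C) = C/4
U(c) + ((-11036 + n(-98, 53)) + y) = -219 + ((-11036 + (¼)*53) + 9825) = -219 + ((-11036 + 53/4) + 9825) = -219 + (-44091/4 + 9825) = -219 - 4791/4 = -5667/4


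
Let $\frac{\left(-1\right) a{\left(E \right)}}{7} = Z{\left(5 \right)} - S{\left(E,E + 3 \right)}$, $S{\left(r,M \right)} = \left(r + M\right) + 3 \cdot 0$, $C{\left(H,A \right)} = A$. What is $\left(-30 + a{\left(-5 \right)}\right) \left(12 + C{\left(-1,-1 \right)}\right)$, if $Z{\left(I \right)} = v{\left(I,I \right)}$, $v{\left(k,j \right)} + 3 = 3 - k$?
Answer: $-484$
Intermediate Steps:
$v{\left(k,j \right)} = - k$ ($v{\left(k,j \right)} = -3 - \left(-3 + k\right) = - k$)
$Z{\left(I \right)} = - I$
$S{\left(r,M \right)} = M + r$ ($S{\left(r,M \right)} = \left(M + r\right) + 0 = M + r$)
$a{\left(E \right)} = 56 + 14 E$ ($a{\left(E \right)} = - 7 \left(\left(-1\right) 5 - \left(\left(E + 3\right) + E\right)\right) = - 7 \left(-5 - \left(\left(3 + E\right) + E\right)\right) = - 7 \left(-5 - \left(3 + 2 E\right)\right) = - 7 \left(-8 - 2 E\right) = 56 + 14 E$)
$\left(-30 + a{\left(-5 \right)}\right) \left(12 + C{\left(-1,-1 \right)}\right) = \left(-30 + \left(56 + 14 \left(-5\right)\right)\right) \left(12 - 1\right) = \left(-30 + \left(56 - 70\right)\right) 11 = \left(-30 - 14\right) 11 = \left(-44\right) 11 = -484$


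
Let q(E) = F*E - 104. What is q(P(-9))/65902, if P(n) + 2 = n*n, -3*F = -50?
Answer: 1819/98853 ≈ 0.018401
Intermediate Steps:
F = 50/3 (F = -⅓*(-50) = 50/3 ≈ 16.667)
P(n) = -2 + n² (P(n) = -2 + n*n = -2 + n²)
q(E) = -104 + 50*E/3 (q(E) = 50*E/3 - 104 = -104 + 50*E/3)
q(P(-9))/65902 = (-104 + 50*(-2 + (-9)²)/3)/65902 = (-104 + 50*(-2 + 81)/3)*(1/65902) = (-104 + (50/3)*79)*(1/65902) = (-104 + 3950/3)*(1/65902) = (3638/3)*(1/65902) = 1819/98853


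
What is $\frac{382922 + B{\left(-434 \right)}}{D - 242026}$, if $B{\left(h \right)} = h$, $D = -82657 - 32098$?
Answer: $- \frac{127496}{118927} \approx -1.0721$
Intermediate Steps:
$D = -114755$ ($D = -82657 - 32098 = -114755$)
$\frac{382922 + B{\left(-434 \right)}}{D - 242026} = \frac{382922 - 434}{-114755 - 242026} = \frac{382488}{-356781} = 382488 \left(- \frac{1}{356781}\right) = - \frac{127496}{118927}$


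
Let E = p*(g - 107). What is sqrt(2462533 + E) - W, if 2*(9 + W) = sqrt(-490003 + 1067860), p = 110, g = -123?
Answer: 9 + sqrt(2437233) - 7*sqrt(11793)/2 ≈ 1190.1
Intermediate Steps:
W = -9 + 7*sqrt(11793)/2 (W = -9 + sqrt(-490003 + 1067860)/2 = -9 + sqrt(577857)/2 = -9 + (7*sqrt(11793))/2 = -9 + 7*sqrt(11793)/2 ≈ 371.08)
E = -25300 (E = 110*(-123 - 107) = 110*(-230) = -25300)
sqrt(2462533 + E) - W = sqrt(2462533 - 25300) - (-9 + 7*sqrt(11793)/2) = sqrt(2437233) + (9 - 7*sqrt(11793)/2) = 9 + sqrt(2437233) - 7*sqrt(11793)/2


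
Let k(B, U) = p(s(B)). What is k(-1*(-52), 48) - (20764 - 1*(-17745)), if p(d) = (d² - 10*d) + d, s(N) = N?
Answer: -36273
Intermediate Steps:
p(d) = d² - 9*d
k(B, U) = B*(-9 + B)
k(-1*(-52), 48) - (20764 - 1*(-17745)) = (-1*(-52))*(-9 - 1*(-52)) - (20764 - 1*(-17745)) = 52*(-9 + 52) - (20764 + 17745) = 52*43 - 1*38509 = 2236 - 38509 = -36273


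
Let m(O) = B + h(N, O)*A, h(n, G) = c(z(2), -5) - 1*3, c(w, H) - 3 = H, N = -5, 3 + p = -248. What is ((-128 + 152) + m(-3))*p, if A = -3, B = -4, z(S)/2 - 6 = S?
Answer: -8785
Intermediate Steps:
p = -251 (p = -3 - 248 = -251)
z(S) = 12 + 2*S
c(w, H) = 3 + H
h(n, G) = -5 (h(n, G) = (3 - 5) - 1*3 = -2 - 3 = -5)
m(O) = 11 (m(O) = -4 - 5*(-3) = -4 + 15 = 11)
((-128 + 152) + m(-3))*p = ((-128 + 152) + 11)*(-251) = (24 + 11)*(-251) = 35*(-251) = -8785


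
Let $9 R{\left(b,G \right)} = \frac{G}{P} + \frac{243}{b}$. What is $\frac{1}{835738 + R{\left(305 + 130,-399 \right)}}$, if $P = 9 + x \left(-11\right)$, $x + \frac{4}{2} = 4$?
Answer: $\frac{5655}{4726118026} \approx 1.1965 \cdot 10^{-6}$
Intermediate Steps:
$x = 2$ ($x = -2 + 4 = 2$)
$P = -13$ ($P = 9 + 2 \left(-11\right) = 9 - 22 = -13$)
$R{\left(b,G \right)} = \frac{27}{b} - \frac{G}{117}$ ($R{\left(b,G \right)} = \frac{\frac{G}{-13} + \frac{243}{b}}{9} = \frac{G \left(- \frac{1}{13}\right) + \frac{243}{b}}{9} = \frac{- \frac{G}{13} + \frac{243}{b}}{9} = \frac{\frac{243}{b} - \frac{G}{13}}{9} = \frac{27}{b} - \frac{G}{117}$)
$\frac{1}{835738 + R{\left(305 + 130,-399 \right)}} = \frac{1}{835738 + \left(\frac{27}{305 + 130} - - \frac{133}{39}\right)} = \frac{1}{835738 + \left(\frac{27}{435} + \frac{133}{39}\right)} = \frac{1}{835738 + \left(27 \cdot \frac{1}{435} + \frac{133}{39}\right)} = \frac{1}{835738 + \left(\frac{9}{145} + \frac{133}{39}\right)} = \frac{1}{835738 + \frac{19636}{5655}} = \frac{1}{\frac{4726118026}{5655}} = \frac{5655}{4726118026}$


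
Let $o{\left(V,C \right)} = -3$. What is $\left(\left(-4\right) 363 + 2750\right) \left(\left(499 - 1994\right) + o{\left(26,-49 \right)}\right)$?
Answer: $-1944404$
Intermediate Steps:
$\left(\left(-4\right) 363 + 2750\right) \left(\left(499 - 1994\right) + o{\left(26,-49 \right)}\right) = \left(\left(-4\right) 363 + 2750\right) \left(\left(499 - 1994\right) - 3\right) = \left(-1452 + 2750\right) \left(-1495 - 3\right) = 1298 \left(-1498\right) = -1944404$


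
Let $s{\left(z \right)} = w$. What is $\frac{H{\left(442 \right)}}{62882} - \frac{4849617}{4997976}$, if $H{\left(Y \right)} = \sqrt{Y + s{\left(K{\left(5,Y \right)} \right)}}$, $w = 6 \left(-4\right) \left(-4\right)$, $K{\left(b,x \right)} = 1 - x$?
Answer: $- \frac{1616539}{1665992} + \frac{\sqrt{538}}{62882} \approx -0.96995$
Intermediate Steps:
$w = 96$ ($w = \left(-24\right) \left(-4\right) = 96$)
$s{\left(z \right)} = 96$
$H{\left(Y \right)} = \sqrt{96 + Y}$ ($H{\left(Y \right)} = \sqrt{Y + 96} = \sqrt{96 + Y}$)
$\frac{H{\left(442 \right)}}{62882} - \frac{4849617}{4997976} = \frac{\sqrt{96 + 442}}{62882} - \frac{4849617}{4997976} = \sqrt{538} \cdot \frac{1}{62882} - \frac{1616539}{1665992} = \frac{\sqrt{538}}{62882} - \frac{1616539}{1665992} = - \frac{1616539}{1665992} + \frac{\sqrt{538}}{62882}$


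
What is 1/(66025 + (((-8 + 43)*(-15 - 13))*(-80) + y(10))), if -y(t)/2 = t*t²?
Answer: 1/142425 ≈ 7.0212e-6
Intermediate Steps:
y(t) = -2*t³ (y(t) = -2*t*t² = -2*t³)
1/(66025 + (((-8 + 43)*(-15 - 13))*(-80) + y(10))) = 1/(66025 + (((-8 + 43)*(-15 - 13))*(-80) - 2*10³)) = 1/(66025 + ((35*(-28))*(-80) - 2*1000)) = 1/(66025 + (-980*(-80) - 2000)) = 1/(66025 + (78400 - 2000)) = 1/(66025 + 76400) = 1/142425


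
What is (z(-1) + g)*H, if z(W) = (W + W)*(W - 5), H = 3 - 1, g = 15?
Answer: 54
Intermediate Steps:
H = 2
z(W) = 2*W*(-5 + W) (z(W) = (2*W)*(-5 + W) = 2*W*(-5 + W))
(z(-1) + g)*H = (2*(-1)*(-5 - 1) + 15)*2 = (2*(-1)*(-6) + 15)*2 = (12 + 15)*2 = 27*2 = 54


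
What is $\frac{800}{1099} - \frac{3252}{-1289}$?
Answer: $\frac{4605148}{1416611} \approx 3.2508$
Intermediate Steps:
$\frac{800}{1099} - \frac{3252}{-1289} = 800 \cdot \frac{1}{1099} - - \frac{3252}{1289} = \frac{800}{1099} + \frac{3252}{1289} = \frac{4605148}{1416611}$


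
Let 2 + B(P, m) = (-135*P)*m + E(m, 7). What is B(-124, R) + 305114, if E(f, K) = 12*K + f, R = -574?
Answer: -9304138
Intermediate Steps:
E(f, K) = f + 12*K
B(P, m) = 82 + m - 135*P*m (B(P, m) = -2 + ((-135*P)*m + (m + 12*7)) = -2 + (-135*P*m + (m + 84)) = -2 + (-135*P*m + (84 + m)) = -2 + (84 + m - 135*P*m) = 82 + m - 135*P*m)
B(-124, R) + 305114 = (82 - 574 - 135*(-124)*(-574)) + 305114 = (82 - 574 - 9608760) + 305114 = -9609252 + 305114 = -9304138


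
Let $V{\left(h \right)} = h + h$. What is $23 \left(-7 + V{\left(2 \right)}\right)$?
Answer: $-69$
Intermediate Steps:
$V{\left(h \right)} = 2 h$
$23 \left(-7 + V{\left(2 \right)}\right) = 23 \left(-7 + 2 \cdot 2\right) = 23 \left(-7 + 4\right) = 23 \left(-3\right) = -69$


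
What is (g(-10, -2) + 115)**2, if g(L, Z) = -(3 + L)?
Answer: 14884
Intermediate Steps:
g(L, Z) = -3 - L
(g(-10, -2) + 115)**2 = ((-3 - 1*(-10)) + 115)**2 = ((-3 + 10) + 115)**2 = (7 + 115)**2 = 122**2 = 14884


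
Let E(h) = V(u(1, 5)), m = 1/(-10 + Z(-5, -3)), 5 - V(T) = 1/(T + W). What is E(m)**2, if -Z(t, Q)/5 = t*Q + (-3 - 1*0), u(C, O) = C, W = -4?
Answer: 256/9 ≈ 28.444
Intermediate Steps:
Z(t, Q) = 15 - 5*Q*t (Z(t, Q) = -5*(t*Q + (-3 - 1*0)) = -5*(Q*t + (-3 + 0)) = -5*(Q*t - 3) = -5*(-3 + Q*t) = 15 - 5*Q*t)
V(T) = 5 - 1/(-4 + T) (V(T) = 5 - 1/(T - 4) = 5 - 1/(-4 + T))
m = -1/70 (m = 1/(-10 + (15 - 5*(-3)*(-5))) = 1/(-10 + (15 - 75)) = 1/(-10 - 60) = 1/(-70) = -1/70 ≈ -0.014286)
E(h) = 16/3 (E(h) = (-21 + 5*1)/(-4 + 1) = (-21 + 5)/(-3) = -1/3*(-16) = 16/3)
E(m)**2 = (16/3)**2 = 256/9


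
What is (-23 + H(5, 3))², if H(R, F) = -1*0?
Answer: 529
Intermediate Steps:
H(R, F) = 0
(-23 + H(5, 3))² = (-23 + 0)² = (-23)² = 529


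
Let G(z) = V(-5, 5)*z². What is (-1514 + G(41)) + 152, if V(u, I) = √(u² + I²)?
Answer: -1362 + 8405*√2 ≈ 10524.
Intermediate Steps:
V(u, I) = √(I² + u²)
G(z) = 5*√2*z² (G(z) = √(5² + (-5)²)*z² = √(25 + 25)*z² = √50*z² = (5*√2)*z² = 5*√2*z²)
(-1514 + G(41)) + 152 = (-1514 + 5*√2*41²) + 152 = (-1514 + 5*√2*1681) + 152 = (-1514 + 8405*√2) + 152 = -1362 + 8405*√2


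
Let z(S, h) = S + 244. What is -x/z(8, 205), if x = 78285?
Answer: -26095/84 ≈ -310.65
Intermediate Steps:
z(S, h) = 244 + S
-x/z(8, 205) = -78285/(244 + 8) = -78285/252 = -1*26095/84 = -26095/84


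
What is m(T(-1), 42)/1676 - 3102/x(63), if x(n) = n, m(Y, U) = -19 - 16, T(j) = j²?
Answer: -1733719/35196 ≈ -49.259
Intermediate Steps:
m(Y, U) = -35
m(T(-1), 42)/1676 - 3102/x(63) = -35/1676 - 3102/63 = -35*1/1676 - 3102*1/63 = -35/1676 - 1034/21 = -1733719/35196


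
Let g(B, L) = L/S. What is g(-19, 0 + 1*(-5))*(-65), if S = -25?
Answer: -13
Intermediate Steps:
g(B, L) = -L/25 (g(B, L) = L/(-25) = L*(-1/25) = -L/25)
g(-19, 0 + 1*(-5))*(-65) = -(0 + 1*(-5))/25*(-65) = -(0 - 5)/25*(-65) = -1/25*(-5)*(-65) = (⅕)*(-65) = -13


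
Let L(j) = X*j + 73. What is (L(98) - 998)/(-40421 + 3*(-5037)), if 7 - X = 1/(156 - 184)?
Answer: 471/111064 ≈ 0.0042408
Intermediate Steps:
X = 197/28 (X = 7 - 1/(156 - 184) = 7 - 1/(-28) = 7 - 1*(-1/28) = 7 + 1/28 = 197/28 ≈ 7.0357)
L(j) = 73 + 197*j/28 (L(j) = 197*j/28 + 73 = 73 + 197*j/28)
(L(98) - 998)/(-40421 + 3*(-5037)) = ((73 + (197/28)*98) - 998)/(-40421 + 3*(-5037)) = ((73 + 1379/2) - 998)/(-40421 - 15111) = (1525/2 - 998)/(-55532) = -471/2*(-1/55532) = 471/111064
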